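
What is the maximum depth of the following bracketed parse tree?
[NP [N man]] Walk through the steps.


Count bracket nesting levels:
'[' at pos 0: depth = 1
'[' at pos 4: depth = 2
Maximum depth reached: 2

2


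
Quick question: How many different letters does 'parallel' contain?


Unique letters in 'parallel': {a, e, l, p, r} = 5 distinct letters.

5


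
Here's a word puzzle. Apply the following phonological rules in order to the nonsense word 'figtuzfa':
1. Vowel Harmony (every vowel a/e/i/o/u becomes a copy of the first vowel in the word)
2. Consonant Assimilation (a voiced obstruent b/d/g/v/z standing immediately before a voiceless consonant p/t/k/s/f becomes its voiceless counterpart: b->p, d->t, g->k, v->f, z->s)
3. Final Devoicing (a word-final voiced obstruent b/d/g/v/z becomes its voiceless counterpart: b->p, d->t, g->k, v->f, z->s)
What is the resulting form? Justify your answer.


Starting form: 'figtuzfa'
Rule 1: Vowel Harmony: all vowels become 'i' (matching first vowel). 'figtuzfa' -> 'figtizfi'
Rule 2: Consonant Assimilation: voiced obstruent before voiceless consonant becomes voiceless ('gt' -> 'kt', 'zf' -> 'sf'). 'figtizfi' -> 'fiktisfi'
Rule 3: Final Devoicing: the word ends in the vowel 'i', not a consonant. No change.
Final form: 'fiktisfi'

fiktisfi


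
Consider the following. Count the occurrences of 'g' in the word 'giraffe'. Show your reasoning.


Letter 'g' in 'giraffe': found at position(s) 1 = 1 occurrence(s).

1


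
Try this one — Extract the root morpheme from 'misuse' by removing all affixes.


Remove prefix 'mis' from 'misuse' to get root 'use'.

use


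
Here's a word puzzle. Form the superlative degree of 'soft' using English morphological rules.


Apply superlative formation (add -est): 'soft' -> 'softest'.

softest


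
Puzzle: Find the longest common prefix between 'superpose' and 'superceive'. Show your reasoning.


Compare from the start: 5 characters match: 'super'. Mismatch at position 6: 'p' vs 'c'.

super


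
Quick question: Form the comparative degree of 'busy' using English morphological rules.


Apply comparative formation (consonant + y: change y to i, add -er): 'busy' -> 'busier'.

busier


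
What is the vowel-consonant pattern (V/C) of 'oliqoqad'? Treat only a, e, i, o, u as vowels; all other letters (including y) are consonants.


Letter mapping: o = V, l = C, i = V, q = C, o = V, q = C, a = V, d = C.

VCVCVCVC


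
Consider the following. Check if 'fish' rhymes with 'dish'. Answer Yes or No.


Rime (stressed vowel + following sounds) of 'fish': -ish = /ɪʃ/
Rime of 'dish': -ish = /ɪʃ/
/ɪʃ/ and /ɪʃ/ are the same ending sound, so the words rhyme.

Yes


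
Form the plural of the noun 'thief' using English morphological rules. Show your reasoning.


Apply rule: Change -f to -ves. 'thief' becomes 'thieves'.

thieves


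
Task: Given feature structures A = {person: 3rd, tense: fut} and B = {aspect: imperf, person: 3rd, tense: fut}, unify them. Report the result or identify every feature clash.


Compare features:
aspect: A=_ vs B=imperf -> unified: imperf
person: A=3rd vs B=3rd -> unified: 3rd
tense: A=fut vs B=fut -> unified: fut
No clashes found.

Unified: {aspect: imperf, person: 3rd, tense: fut}


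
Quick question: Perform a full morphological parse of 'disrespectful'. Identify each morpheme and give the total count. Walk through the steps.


Step 1: Identify prefix: 'dis' (meaning: not/apart)
Step 2: Identify root: 'respect'
Step 3: Identify suffix(es): 'ful'
Decomposition: dis- (prefix: not/apart) + respect (root) + -ful (suffix: full of)
Total morphemes: 3

3 morphemes (dis- (prefix: not/apart) + respect (root) + -ful (suffix: full of))


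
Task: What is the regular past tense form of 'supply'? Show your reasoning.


Apply rule: Change -y to -ied. 'supply' becomes 'supplied'.

supplied


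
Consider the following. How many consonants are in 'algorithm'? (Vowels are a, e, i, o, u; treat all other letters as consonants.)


Consonants in 'algorithm': l, g, r, t, h, m = 6 consonants.

6


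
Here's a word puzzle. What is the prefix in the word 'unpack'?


The word 'unpack' = 'un' (prefix) + 'pack' (root). The prefix is 'un'.

un


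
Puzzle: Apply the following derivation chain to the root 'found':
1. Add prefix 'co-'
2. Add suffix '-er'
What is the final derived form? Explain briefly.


Step 1: Add prefix 'co-' to 'found' = 'cofound'
Step 2: Add suffix '-er' to 'cofound' = 'cofounder'

cofounder


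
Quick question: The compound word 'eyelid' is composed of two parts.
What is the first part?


Split 'eyelid' into 'eye' + 'lid'. The first part is 'eye'.

eye


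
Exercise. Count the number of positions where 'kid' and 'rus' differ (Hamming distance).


Alignment:
Position 1: 'k' vs 'r' = DIFFER
Position 2: 'i' vs 'u' = DIFFER
Position 3: 'd' vs 's' = DIFFER
Total differences: 3

3


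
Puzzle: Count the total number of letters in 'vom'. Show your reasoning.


Spell out 'vom' and number each letter: v(1), o(2), m(3). Total: 3 letters.

3


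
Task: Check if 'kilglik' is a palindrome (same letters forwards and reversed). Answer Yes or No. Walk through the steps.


Forward: 'kilglik'
Reversed: 'kilglik'
They are identical.

Yes


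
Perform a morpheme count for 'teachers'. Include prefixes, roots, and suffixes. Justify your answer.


Decomposition: teach (root) + -er (suffix) + -s (plural) = 3 morpheme(s)

3 morphemes


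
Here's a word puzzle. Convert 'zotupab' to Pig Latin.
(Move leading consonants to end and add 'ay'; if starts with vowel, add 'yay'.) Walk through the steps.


'zotupab': move consonant cluster 'z' to end and add 'ay': 'otupabzay'.

otupabzay


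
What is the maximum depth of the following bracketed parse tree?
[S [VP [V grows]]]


Count bracket nesting levels:
'[' at pos 0: depth = 1
'[' at pos 3: depth = 2
'[' at pos 7: depth = 3
Maximum depth reached: 3

3


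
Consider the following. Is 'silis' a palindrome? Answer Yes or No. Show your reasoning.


Forward: 'silis'
Reversed: 'silis'
They are identical.

Yes


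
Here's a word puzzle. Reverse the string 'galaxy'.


Reverse 'galaxy' character by character: 'yxalag'.

yxalag


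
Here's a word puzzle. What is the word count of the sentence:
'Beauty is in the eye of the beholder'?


Split into words: Beauty | is | in | the | eye | of | the | beholder = 8 words.

8


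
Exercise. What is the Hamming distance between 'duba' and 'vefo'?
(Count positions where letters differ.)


Alignment:
Position 1: 'd' vs 'v' = DIFFER
Position 2: 'u' vs 'e' = DIFFER
Position 3: 'b' vs 'f' = DIFFER
Position 4: 'a' vs 'o' = DIFFER
Total differences: 4

4


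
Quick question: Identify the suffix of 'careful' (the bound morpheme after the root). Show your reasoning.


The word 'careful' = 'care' (root) + '-ful' (suffix). The suffix is '-ful'.

ful


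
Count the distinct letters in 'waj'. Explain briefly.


Unique letters in 'waj': {a, j, w} = 3 distinct letters.

3


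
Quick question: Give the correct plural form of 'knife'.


Apply rule: Change -fe to -ves. 'knife' becomes 'knives'.

knives


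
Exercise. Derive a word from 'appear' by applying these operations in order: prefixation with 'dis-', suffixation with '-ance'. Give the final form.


Step 1: Add prefix 'dis-' to 'appear' = 'disappear'
Step 2: Add suffix '-ance' to 'disappear' = 'disappearance'

disappearance


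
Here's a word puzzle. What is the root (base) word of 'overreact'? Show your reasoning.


Remove prefix 'over' from 'overreact' to get root 'react'.

react


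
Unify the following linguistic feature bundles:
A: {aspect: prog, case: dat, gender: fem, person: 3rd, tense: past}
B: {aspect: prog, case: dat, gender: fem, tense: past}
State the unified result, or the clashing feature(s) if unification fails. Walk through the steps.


Compare features:
aspect: A=prog vs B=prog -> unified: prog
case: A=dat vs B=dat -> unified: dat
gender: A=fem vs B=fem -> unified: fem
person: A=3rd vs B=_ -> unified: 3rd
tense: A=past vs B=past -> unified: past
No clashes found.

Unified: {aspect: prog, case: dat, gender: fem, person: 3rd, tense: past}


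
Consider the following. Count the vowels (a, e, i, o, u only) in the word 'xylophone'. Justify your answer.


Vowels in 'xylophone': o, o, e = 3 vowels.

3


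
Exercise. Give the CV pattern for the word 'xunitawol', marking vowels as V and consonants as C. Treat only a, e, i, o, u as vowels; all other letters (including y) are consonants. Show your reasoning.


Letter mapping: x = C, u = V, n = C, i = V, t = C, a = V, w = C, o = V, l = C.

CVCVCVCVC


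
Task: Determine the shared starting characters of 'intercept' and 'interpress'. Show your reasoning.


Compare from the start: 5 characters match: 'inter'. Mismatch at position 6: 'c' vs 'p'.

inter


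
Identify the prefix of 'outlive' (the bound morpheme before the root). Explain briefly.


The word 'outlive' = 'out' (prefix) + 'live' (root). The prefix is 'out'.

out


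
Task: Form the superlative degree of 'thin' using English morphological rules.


Apply superlative formation (double final consonant, add -est): 'thin' -> 'thinnest'.

thinnest


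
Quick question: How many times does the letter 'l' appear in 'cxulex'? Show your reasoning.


Letter 'l' in 'cxulex': found at position(s) 4 = 1 occurrence(s).

1


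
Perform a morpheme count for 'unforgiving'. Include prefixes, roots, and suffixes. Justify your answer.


Decomposition: un- (prefix) + forgive (root) + -ing (suffix) = 3 morpheme(s)

3 morphemes


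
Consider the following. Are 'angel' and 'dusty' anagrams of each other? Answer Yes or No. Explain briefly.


Sorted letters of 'angel': 'aegln'
Sorted letters of 'dusty': 'dstuy'
They do not match.

No


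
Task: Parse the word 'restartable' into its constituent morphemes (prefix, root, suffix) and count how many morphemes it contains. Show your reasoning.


Step 1: Identify prefix: 're' (meaning: again)
Step 2: Identify root: 'start'
Step 3: Identify suffix(es): 'able'
Decomposition: re- (prefix: again) + start (root) + -able (suffix: capable of)
Total morphemes: 3

3 morphemes (re- (prefix: again) + start (root) + -able (suffix: capable of))


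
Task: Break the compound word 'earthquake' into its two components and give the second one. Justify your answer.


Split 'earthquake' into 'earth' + 'quake'. The second part is 'quake'.

quake


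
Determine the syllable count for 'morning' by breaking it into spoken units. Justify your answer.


Break 'morning' into syllables: morn-ing -> morn | ing = 2 syllables

2 syllables


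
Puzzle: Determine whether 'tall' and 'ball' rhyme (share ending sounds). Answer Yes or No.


Rime (stressed vowel + following sounds) of 'tall': -all = /ɔːl/
Rime of 'ball': -all = /ɔːl/
/ɔːl/ and /ɔːl/ are the same ending sound, so the words rhyme.

Yes


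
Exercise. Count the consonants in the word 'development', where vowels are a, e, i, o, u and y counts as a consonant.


Consonants in 'development': d, v, l, p, m, n, t = 7 consonants.

7


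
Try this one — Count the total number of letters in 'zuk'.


Spell out 'zuk' and number each letter: z(1), u(2), k(3). Total: 3 letters.

3


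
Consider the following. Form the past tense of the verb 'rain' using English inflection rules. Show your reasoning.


Apply rule: Add -ed. 'rain' becomes 'rained'.

rained


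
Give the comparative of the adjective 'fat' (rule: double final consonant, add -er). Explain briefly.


Apply comparative formation (double final consonant, add -er): 'fat' -> 'fatter'.

fatter


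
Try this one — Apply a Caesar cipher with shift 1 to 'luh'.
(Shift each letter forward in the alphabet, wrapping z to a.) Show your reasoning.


Shift each letter by 1: l -> m, u -> v, h -> i. Result: 'mvi'.

mvi


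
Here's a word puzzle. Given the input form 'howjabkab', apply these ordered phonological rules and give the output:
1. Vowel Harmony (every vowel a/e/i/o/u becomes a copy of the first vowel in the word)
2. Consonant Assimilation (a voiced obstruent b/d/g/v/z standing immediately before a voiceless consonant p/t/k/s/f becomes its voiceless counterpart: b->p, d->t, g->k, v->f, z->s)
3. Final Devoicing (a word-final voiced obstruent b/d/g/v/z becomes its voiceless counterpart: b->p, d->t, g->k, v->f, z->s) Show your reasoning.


Starting form: 'howjabkab'
Rule 1: Vowel Harmony: all vowels become 'o' (matching first vowel). 'howjabkab' -> 'howjobkob'
Rule 2: Consonant Assimilation: voiced obstruent before voiceless consonant becomes voiceless ('bk' -> 'pk'). 'howjobkob' -> 'howjopkob'
Rule 3: Final Devoicing: word-final voiced obstruent 'b' becomes voiceless 'p'. 'howjopkob' -> 'howjopkop'
Final form: 'howjopkop'

howjopkop


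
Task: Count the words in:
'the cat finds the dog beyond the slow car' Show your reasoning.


Split into words: the | cat | finds | the | dog | beyond | the | slow | car = 9 words.

9


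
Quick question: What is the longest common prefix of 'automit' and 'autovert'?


Compare from the start: 4 characters match: 'auto'. Mismatch at position 5: 'm' vs 'v'.

auto


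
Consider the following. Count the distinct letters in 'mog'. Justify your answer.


Unique letters in 'mog': {g, m, o} = 3 distinct letters.

3


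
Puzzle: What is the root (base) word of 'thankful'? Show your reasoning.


Remove suffix '-ful' from 'thankful' to get root 'thank'.

thank


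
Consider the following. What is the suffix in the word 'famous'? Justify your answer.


The word 'famous' = 'fame' (root) + '-ous' (suffix). The suffix is '-ous'.

ous


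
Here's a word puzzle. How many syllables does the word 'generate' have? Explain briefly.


Break 'generate' into syllables: gen-er-ate -> gen | er | ate = 3 syllables

3 syllables


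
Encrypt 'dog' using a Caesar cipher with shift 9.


Shift each letter by 9: d -> m, o -> x, g -> p. Result: 'mxp'.

mxp


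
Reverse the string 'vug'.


Reverse 'vug' character by character: 'guv'.

guv


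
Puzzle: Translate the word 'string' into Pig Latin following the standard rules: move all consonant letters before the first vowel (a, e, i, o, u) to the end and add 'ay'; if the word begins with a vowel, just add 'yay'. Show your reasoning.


'string': move consonant cluster 'str' to end and add 'ay': 'ingstray'.

ingstray


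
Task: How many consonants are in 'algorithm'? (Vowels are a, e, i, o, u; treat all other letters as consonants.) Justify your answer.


Consonants in 'algorithm': l, g, r, t, h, m = 6 consonants.

6


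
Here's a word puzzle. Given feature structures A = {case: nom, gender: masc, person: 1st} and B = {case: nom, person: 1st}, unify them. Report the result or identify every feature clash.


Compare features:
case: A=nom vs B=nom -> unified: nom
gender: A=masc vs B=_ -> unified: masc
person: A=1st vs B=1st -> unified: 1st
No clashes found.

Unified: {case: nom, gender: masc, person: 1st}


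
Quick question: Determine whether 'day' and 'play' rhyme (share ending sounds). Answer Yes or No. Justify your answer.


Rime (stressed vowel + following sounds) of 'day': -ay = /eɪ/
Rime of 'play': -ay = /eɪ/
/eɪ/ and /eɪ/ are the same ending sound, so the words rhyme.

Yes


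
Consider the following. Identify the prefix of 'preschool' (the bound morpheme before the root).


The word 'preschool' = 'pre' (prefix) + 'school' (root). The prefix is 'pre'.

pre


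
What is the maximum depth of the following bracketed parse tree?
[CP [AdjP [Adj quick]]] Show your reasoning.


Count bracket nesting levels:
'[' at pos 0: depth = 1
'[' at pos 4: depth = 2
'[' at pos 10: depth = 3
Maximum depth reached: 3

3


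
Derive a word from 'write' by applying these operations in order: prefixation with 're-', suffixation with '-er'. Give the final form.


Step 1: Add prefix 're-' to 'write' = 'rewrite'
Step 2: Add suffix '-er' to 'rewrite' = 'rewriter'

rewriter


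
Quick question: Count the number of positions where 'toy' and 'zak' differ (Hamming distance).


Alignment:
Position 1: 't' vs 'z' = DIFFER
Position 2: 'o' vs 'a' = DIFFER
Position 3: 'y' vs 'k' = DIFFER
Total differences: 3

3


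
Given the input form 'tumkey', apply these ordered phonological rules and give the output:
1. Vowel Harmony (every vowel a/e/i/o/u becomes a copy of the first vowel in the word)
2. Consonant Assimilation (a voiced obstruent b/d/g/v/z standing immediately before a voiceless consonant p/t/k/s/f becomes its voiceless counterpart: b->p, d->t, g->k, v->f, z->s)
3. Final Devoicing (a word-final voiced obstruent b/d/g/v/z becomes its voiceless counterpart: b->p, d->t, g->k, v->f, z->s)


Starting form: 'tumkey'
Rule 1: Vowel Harmony: all vowels become 'u' (matching first vowel). 'tumkey' -> 'tumkuy'
Rule 2: Consonant Assimilation: no voiced obstruent (b/d/g/v/z) stands immediately before a voiceless consonant (p/t/k/s/f). No change.
Rule 3: Final Devoicing: final consonant 'y' is not one of the voiced obstruents b/d/g/v/z. No change.
Final form: 'tumkuy'

tumkuy


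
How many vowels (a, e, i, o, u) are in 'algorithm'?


Vowels in 'algorithm': a, o, i = 3 vowels.

3


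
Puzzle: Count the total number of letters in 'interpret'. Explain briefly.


Spell out 'interpret' and number each letter: i(1), n(2), t(3), e(4), r(5), p(6), r(7), e(8), t(9). Total: 9 letters.

9


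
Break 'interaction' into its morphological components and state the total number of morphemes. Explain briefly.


Step 1: Identify prefix: 'inter' (meaning: between)
Step 2: Identify root: 'act'
Step 3: Identify suffix(es): 'ion'
Decomposition: inter- (prefix: between) + act (root) + -ion (suffix: act of)
Total morphemes: 3

3 morphemes (inter- (prefix: between) + act (root) + -ion (suffix: act of))


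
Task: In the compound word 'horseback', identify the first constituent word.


Split 'horseback' into 'horse' + 'back'. The first part is 'horse'.

horse


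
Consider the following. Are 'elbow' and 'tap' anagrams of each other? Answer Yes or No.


Sorted letters of 'elbow': 'below'
Sorted letters of 'tap': 'apt'
They do not match.

No


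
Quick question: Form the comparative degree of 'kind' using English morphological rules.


Apply comparative formation (add -er): 'kind' -> 'kinder'.

kinder


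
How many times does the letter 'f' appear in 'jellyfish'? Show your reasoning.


Letter 'f' in 'jellyfish': found at position(s) 6 = 1 occurrence(s).

1


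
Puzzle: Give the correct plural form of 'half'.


Apply rule: Change -f to -ves. 'half' becomes 'halves'.

halves


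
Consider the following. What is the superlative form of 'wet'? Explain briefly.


Apply superlative formation (double final consonant, add -est): 'wet' -> 'wettest'.

wettest


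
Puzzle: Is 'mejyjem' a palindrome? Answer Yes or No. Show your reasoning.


Forward: 'mejyjem'
Reversed: 'mejyjem'
They are identical.

Yes


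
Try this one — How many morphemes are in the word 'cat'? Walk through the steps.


Decomposition: cat (free morpheme) = 1 morpheme(s)

1 morphemes


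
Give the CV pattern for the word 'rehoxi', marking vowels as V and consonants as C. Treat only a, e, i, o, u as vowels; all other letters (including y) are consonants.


Letter mapping: r = C, e = V, h = C, o = V, x = C, i = V.

CVCVCV


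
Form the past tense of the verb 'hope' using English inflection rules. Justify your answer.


Apply rule: Add -d (word ends in -e). 'hope' becomes 'hoped'.

hoped


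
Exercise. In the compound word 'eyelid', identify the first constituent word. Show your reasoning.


Split 'eyelid' into 'eye' + 'lid'. The first part is 'eye'.

eye


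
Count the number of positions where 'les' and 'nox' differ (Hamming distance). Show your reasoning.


Alignment:
Position 1: 'l' vs 'n' = DIFFER
Position 2: 'e' vs 'o' = DIFFER
Position 3: 's' vs 'x' = DIFFER
Total differences: 3

3


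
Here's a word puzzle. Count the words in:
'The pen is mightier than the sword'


Split into words: The | pen | is | mightier | than | the | sword = 7 words.

7


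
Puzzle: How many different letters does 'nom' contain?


Unique letters in 'nom': {m, n, o} = 3 distinct letters.

3


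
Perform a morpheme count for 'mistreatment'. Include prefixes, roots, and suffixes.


Decomposition: mis- (prefix) + treat (root) + -ment (suffix) = 3 morpheme(s)

3 morphemes


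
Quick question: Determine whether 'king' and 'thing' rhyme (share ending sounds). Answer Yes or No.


Rime (stressed vowel + following sounds) of 'king': -ing = /ɪŋ/
Rime of 'thing': -ing = /ɪŋ/
/ɪŋ/ and /ɪŋ/ are the same ending sound, so the words rhyme.

Yes


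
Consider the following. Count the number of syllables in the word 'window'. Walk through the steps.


Break 'window' into syllables: win-dow -> win | dow = 2 syllables

2 syllables


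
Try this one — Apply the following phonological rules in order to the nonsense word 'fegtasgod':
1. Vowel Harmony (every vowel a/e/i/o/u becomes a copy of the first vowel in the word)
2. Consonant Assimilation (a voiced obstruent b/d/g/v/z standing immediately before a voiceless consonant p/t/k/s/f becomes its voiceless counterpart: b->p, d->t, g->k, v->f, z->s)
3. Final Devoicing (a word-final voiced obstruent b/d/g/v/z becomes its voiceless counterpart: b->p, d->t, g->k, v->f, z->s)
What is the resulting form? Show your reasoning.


Starting form: 'fegtasgod'
Rule 1: Vowel Harmony: all vowels become 'e' (matching first vowel). 'fegtasgod' -> 'fegtesged'
Rule 2: Consonant Assimilation: voiced obstruent before voiceless consonant becomes voiceless ('gt' -> 'kt'). 'fegtesged' -> 'fektesged'
Rule 3: Final Devoicing: word-final voiced obstruent 'd' becomes voiceless 't'. 'fektesged' -> 'fektesget'
Final form: 'fektesget'

fektesget


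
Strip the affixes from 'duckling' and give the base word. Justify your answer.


Remove suffix '-ling' from 'duckling' to get root 'duck'.

duck


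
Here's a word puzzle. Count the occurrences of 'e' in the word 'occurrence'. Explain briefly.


Letter 'e' in 'occurrence': found at position(s) 7, 10 = 2 occurrence(s).

2


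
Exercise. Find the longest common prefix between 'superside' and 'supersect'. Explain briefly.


Compare from the start: 6 characters match: 'supers'. Mismatch at position 7: 'i' vs 'e'.

supers


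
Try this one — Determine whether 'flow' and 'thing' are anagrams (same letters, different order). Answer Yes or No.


Sorted letters of 'flow': 'flow'
Sorted letters of 'thing': 'ghint'
They do not match.

No


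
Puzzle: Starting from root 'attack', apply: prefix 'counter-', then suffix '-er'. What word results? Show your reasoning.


Step 1: Add prefix 'counter-' to 'attack' = 'counterattack'
Step 2: Add suffix '-er' to 'counterattack' = 'counterattacker'

counterattacker


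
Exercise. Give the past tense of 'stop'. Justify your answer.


Apply rule: Double final consonant and add -ed. 'stop' becomes 'stopped'.

stopped


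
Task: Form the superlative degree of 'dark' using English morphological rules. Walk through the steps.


Apply superlative formation (add -est): 'dark' -> 'darkest'.

darkest


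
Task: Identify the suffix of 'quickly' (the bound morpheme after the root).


The word 'quickly' = 'quick' (root) + '-ly' (suffix). The suffix is '-ly'.

ly


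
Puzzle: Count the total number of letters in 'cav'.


Spell out 'cav' and number each letter: c(1), a(2), v(3). Total: 3 letters.

3


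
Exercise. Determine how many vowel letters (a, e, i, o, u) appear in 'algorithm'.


Vowels in 'algorithm': a, o, i = 3 vowels.

3


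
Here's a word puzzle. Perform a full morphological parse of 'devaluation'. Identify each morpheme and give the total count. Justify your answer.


Step 1: Identify prefix: 'de' (meaning: reverse/remove)
Step 2: Identify root: 'value'
Step 3: Identify suffix(es): 'ation'
Decomposition: de- (prefix: reverse/remove) + value (root) + -ation (suffix: act of)
Total morphemes: 3

3 morphemes (de- (prefix: reverse/remove) + value (root) + -ation (suffix: act of))


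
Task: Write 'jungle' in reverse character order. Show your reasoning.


Reverse 'jungle' character by character: 'elgnuj'.

elgnuj


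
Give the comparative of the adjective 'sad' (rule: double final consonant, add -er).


Apply comparative formation (double final consonant, add -er): 'sad' -> 'sadder'.

sadder


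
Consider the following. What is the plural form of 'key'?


Apply rule: Add -s. 'key' becomes 'keys'.

keys


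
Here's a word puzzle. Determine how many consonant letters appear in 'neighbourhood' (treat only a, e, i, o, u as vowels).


Consonants in 'neighbourhood': n, g, h, b, r, h, d = 7 consonants.

7


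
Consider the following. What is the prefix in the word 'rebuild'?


The word 'rebuild' = 're' (prefix) + 'build' (root). The prefix is 're'.

re


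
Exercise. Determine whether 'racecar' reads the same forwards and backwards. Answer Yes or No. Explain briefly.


Forward: 'racecar'
Reversed: 'racecar'
They are identical.

Yes


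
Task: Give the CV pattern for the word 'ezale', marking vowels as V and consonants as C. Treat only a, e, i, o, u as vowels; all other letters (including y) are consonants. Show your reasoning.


Letter mapping: e = V, z = C, a = V, l = C, e = V.

VCVCV


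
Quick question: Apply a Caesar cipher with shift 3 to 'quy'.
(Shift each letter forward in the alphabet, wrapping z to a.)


Shift each letter by 3: q -> t, u -> x, y -> b. Result: 'txb'.

txb


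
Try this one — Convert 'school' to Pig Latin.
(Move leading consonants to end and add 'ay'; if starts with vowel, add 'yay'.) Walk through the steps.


'school': move consonant cluster 'sch' to end and add 'ay': 'oolschay'.

oolschay


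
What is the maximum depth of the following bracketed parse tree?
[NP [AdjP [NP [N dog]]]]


Count bracket nesting levels:
'[' at pos 0: depth = 1
'[' at pos 4: depth = 2
'[' at pos 10: depth = 3
'[' at pos 14: depth = 4
Maximum depth reached: 4

4


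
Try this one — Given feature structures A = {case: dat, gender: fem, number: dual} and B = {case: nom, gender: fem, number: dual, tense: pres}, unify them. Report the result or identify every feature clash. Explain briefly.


Compare features:
case: A=dat vs B=nom -> CLASH
gender: A=fem vs B=fem -> unified: fem
number: A=dual vs B=dual -> unified: dual
tense: A=_ vs B=pres -> unified: pres
Clash detected on feature 'case' (dat vs nom); unification fails.

CLASH on 'case' (dat vs nom)


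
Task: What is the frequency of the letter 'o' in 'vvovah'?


Letter 'o' in 'vvovah': found at position(s) 3 = 1 occurrence(s).

1


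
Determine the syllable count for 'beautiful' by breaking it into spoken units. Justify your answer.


Break 'beautiful' into syllables: beau-ti-ful -> beau | ti | ful = 3 syllables

3 syllables


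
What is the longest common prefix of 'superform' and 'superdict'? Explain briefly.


Compare from the start: 5 characters match: 'super'. Mismatch at position 6: 'f' vs 'd'.

super


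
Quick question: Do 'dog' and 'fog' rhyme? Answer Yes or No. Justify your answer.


Rime (stressed vowel + following sounds) of 'dog': -og = /ɒg/
Rime of 'fog': -og = /ɒg/
/ɒg/ and /ɒg/ are the same ending sound, so the words rhyme.

Yes


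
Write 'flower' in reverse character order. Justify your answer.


Reverse 'flower' character by character: 'rewolf'.

rewolf


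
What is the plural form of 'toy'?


Apply rule: Add -s. 'toy' becomes 'toys'.

toys


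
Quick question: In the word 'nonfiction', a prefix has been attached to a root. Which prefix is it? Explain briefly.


The word 'nonfiction' = 'non' (prefix) + 'fiction' (root). The prefix is 'non'.

non


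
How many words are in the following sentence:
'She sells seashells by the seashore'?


Split into words: She | sells | seashells | by | the | seashore = 6 words.

6


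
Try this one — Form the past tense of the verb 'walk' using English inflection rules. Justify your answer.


Apply rule: Add -ed. 'walk' becomes 'walked'.

walked


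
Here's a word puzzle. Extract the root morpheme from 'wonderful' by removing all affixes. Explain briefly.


Remove suffix '-ful' from 'wonderful' to get root 'wonder'.

wonder


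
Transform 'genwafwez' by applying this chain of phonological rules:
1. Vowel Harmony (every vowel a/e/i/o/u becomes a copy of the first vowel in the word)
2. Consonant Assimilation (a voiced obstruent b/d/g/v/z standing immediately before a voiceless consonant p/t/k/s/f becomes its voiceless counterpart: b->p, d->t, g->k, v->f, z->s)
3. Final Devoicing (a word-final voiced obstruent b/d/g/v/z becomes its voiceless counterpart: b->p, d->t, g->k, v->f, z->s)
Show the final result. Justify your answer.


Starting form: 'genwafwez'
Rule 1: Vowel Harmony: all vowels become 'e' (matching first vowel). 'genwafwez' -> 'genwefwez'
Rule 2: Consonant Assimilation: no voiced obstruent (b/d/g/v/z) stands immediately before a voiceless consonant (p/t/k/s/f). No change.
Rule 3: Final Devoicing: word-final voiced obstruent 'z' becomes voiceless 's'. 'genwefwez' -> 'genwefwes'
Final form: 'genwefwes'

genwefwes


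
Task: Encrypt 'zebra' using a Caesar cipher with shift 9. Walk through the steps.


Shift each letter by 9: z -> i, e -> n, b -> k, r -> a, a -> j. Result: 'inkaj'.

inkaj


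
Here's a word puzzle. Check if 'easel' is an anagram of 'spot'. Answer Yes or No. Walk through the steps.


Sorted letters of 'easel': 'aeels'
Sorted letters of 'spot': 'opst'
They do not match.

No


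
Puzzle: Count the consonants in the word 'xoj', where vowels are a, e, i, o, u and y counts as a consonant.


Consonants in 'xoj': x, j = 2 consonants.

2


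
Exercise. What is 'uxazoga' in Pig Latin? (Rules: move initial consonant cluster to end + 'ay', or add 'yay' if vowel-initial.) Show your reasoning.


'uxazoga' starts with a vowel, so add 'yay': 'uxazogayay'.

uxazogayay


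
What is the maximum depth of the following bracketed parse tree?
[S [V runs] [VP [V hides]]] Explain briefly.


Count bracket nesting levels:
'[' at pos 0: depth = 1
'[' at pos 3: depth = 2
'[' at pos 12: depth = 2
'[' at pos 16: depth = 3
Maximum depth reached: 3

3


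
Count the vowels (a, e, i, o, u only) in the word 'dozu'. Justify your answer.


Vowels in 'dozu': o, u = 2 vowels.

2


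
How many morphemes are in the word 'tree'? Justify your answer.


Decomposition: tree (free morpheme) = 1 morpheme(s)

1 morphemes


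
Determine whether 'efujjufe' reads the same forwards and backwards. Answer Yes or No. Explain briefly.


Forward: 'efujjufe'
Reversed: 'efujjufe'
They are identical.

Yes


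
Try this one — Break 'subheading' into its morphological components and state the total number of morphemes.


Step 1: Identify prefix: 'sub' (meaning: below)
Step 2: Identify root: 'head'
Step 3: Identify suffix(es): 'ing'
Decomposition: sub- (prefix: below) + head (root) + -ing (suffix: ongoing/result)
Total morphemes: 3

3 morphemes (sub- (prefix: below) + head (root) + -ing (suffix: ongoing/result))


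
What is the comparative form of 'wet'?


Apply comparative formation (double final consonant, add -er): 'wet' -> 'wetter'.

wetter


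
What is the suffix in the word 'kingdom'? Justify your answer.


The word 'kingdom' = 'king' (root) + '-dom' (suffix). The suffix is '-dom'.

dom


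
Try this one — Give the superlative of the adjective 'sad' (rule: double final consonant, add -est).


Apply superlative formation (double final consonant, add -est): 'sad' -> 'saddest'.

saddest


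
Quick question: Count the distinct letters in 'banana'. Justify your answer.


Unique letters in 'banana': {a, b, n} = 3 distinct letters.

3


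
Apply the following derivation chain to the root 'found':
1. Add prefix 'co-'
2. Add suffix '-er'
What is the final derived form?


Step 1: Add prefix 'co-' to 'found' = 'cofound'
Step 2: Add suffix '-er' to 'cofound' = 'cofounder'

cofounder


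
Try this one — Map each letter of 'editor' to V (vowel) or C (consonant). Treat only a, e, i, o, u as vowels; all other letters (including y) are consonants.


Letter mapping: e = V, d = C, i = V, t = C, o = V, r = C.

VCVCVC


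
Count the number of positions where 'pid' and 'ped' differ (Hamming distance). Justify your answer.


Alignment:
Position 1: 'p' vs 'p' = match
Position 2: 'i' vs 'e' = DIFFER
Position 3: 'd' vs 'd' = match
Total differences: 1

1


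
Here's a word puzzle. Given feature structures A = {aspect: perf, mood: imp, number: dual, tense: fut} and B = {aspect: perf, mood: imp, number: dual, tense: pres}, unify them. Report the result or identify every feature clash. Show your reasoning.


Compare features:
aspect: A=perf vs B=perf -> unified: perf
mood: A=imp vs B=imp -> unified: imp
number: A=dual vs B=dual -> unified: dual
tense: A=fut vs B=pres -> CLASH
Clash detected on feature 'tense' (fut vs pres); unification fails.

CLASH on 'tense' (fut vs pres)


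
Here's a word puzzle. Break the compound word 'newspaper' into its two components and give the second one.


Split 'newspaper' into 'news' + 'paper'. The second part is 'paper'.

paper


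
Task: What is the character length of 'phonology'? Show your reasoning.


Spell out 'phonology' and number each letter: p(1), h(2), o(3), n(4), o(5), l(6), o(7), g(8), y(9). Total: 9 letters.

9


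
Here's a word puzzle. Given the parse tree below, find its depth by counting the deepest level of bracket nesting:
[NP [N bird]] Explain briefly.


Count bracket nesting levels:
'[' at pos 0: depth = 1
'[' at pos 4: depth = 2
Maximum depth reached: 2

2


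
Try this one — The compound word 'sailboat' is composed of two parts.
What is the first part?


Split 'sailboat' into 'sail' + 'boat'. The first part is 'sail'.

sail


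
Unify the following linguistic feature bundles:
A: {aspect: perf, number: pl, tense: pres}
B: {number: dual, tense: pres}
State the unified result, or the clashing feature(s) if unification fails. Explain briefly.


Compare features:
aspect: A=perf vs B=_ -> unified: perf
number: A=pl vs B=dual -> CLASH
tense: A=pres vs B=pres -> unified: pres
Clash detected on feature 'number' (pl vs dual); unification fails.

CLASH on 'number' (pl vs dual)


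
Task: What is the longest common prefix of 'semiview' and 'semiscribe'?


Compare from the start: 4 characters match: 'semi'. Mismatch at position 5: 'v' vs 's'.

semi


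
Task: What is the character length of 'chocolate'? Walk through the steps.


Spell out 'chocolate' and number each letter: c(1), h(2), o(3), c(4), o(5), l(6), a(7), t(8), e(9). Total: 9 letters.

9


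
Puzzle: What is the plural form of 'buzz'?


Apply rule: Add -es (sibilant/fricative ending). 'buzz' becomes 'buzzes'.

buzzes


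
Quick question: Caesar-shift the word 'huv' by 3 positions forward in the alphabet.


Shift each letter by 3: h -> k, u -> x, v -> y. Result: 'kxy'.

kxy


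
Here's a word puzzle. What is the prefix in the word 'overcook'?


The word 'overcook' = 'over' (prefix) + 'cook' (root). The prefix is 'over'.

over


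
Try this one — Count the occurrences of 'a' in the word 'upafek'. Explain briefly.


Letter 'a' in 'upafek': found at position(s) 3 = 1 occurrence(s).

1


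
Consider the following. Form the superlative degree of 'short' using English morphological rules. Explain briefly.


Apply superlative formation (add -est): 'short' -> 'shortest'.

shortest


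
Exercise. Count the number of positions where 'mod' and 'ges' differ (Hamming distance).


Alignment:
Position 1: 'm' vs 'g' = DIFFER
Position 2: 'o' vs 'e' = DIFFER
Position 3: 'd' vs 's' = DIFFER
Total differences: 3

3


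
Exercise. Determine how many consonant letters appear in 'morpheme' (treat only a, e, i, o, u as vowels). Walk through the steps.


Consonants in 'morpheme': m, r, p, h, m = 5 consonants.

5


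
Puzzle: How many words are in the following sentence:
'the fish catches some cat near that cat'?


Split into words: the | fish | catches | some | cat | near | that | cat = 8 words.

8


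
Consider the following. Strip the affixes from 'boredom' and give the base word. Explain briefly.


Remove suffix '-dom' from 'boredom' to get root 'bore'.

bore


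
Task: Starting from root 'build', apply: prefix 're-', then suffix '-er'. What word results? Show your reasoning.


Step 1: Add prefix 're-' to 'build' = 'rebuild'
Step 2: Add suffix '-er' to 'rebuild' = 'rebuilder'

rebuilder


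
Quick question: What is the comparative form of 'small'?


Apply comparative formation (add -er): 'small' -> 'smaller'.

smaller


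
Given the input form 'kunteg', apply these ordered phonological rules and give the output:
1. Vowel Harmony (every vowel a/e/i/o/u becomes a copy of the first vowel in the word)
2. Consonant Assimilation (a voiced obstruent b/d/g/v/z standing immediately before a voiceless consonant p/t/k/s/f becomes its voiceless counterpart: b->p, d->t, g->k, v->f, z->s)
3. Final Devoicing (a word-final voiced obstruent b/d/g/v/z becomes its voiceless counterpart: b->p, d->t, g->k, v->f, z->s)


Starting form: 'kunteg'
Rule 1: Vowel Harmony: all vowels become 'u' (matching first vowel). 'kunteg' -> 'kuntug'
Rule 2: Consonant Assimilation: no voiced obstruent (b/d/g/v/z) stands immediately before a voiceless consonant (p/t/k/s/f). No change.
Rule 3: Final Devoicing: word-final voiced obstruent 'g' becomes voiceless 'k'. 'kuntug' -> 'kuntuk'
Final form: 'kuntuk'

kuntuk


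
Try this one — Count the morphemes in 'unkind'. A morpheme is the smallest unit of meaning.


Decomposition: un- (prefix) + kind (root) = 2 morpheme(s)

2 morphemes


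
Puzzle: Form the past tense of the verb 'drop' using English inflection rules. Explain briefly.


Apply rule: Double final consonant and add -ed. 'drop' becomes 'dropped'.

dropped


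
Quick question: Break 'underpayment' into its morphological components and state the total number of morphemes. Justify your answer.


Step 1: Identify prefix: 'under' (meaning: beneath/insufficient)
Step 2: Identify root: 'pay'
Step 3: Identify suffix(es): 'ment'
Decomposition: under- (prefix: beneath/insufficient) + pay (root) + -ment (suffix: action/result)
Total morphemes: 3

3 morphemes (under- (prefix: beneath/insufficient) + pay (root) + -ment (suffix: action/result))


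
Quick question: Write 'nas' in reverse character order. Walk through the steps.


Reverse 'nas' character by character: 'san'.

san


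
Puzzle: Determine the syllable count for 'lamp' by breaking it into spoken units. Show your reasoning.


Break 'lamp' into syllables: lamp -> lamp = 1 syllable

1 syllable


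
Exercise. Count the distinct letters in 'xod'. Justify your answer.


Unique letters in 'xod': {d, o, x} = 3 distinct letters.

3


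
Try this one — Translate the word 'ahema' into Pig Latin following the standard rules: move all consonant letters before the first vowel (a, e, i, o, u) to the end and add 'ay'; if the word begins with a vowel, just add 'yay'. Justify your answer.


'ahema' starts with a vowel, so add 'yay': 'ahemayay'.

ahemayay


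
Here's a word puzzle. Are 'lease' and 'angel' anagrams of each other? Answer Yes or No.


Sorted letters of 'lease': 'aeels'
Sorted letters of 'angel': 'aegln'
They do not match.

No
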